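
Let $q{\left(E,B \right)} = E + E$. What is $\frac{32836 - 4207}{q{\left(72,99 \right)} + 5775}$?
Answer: $\frac{9543}{1973} \approx 4.8368$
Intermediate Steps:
$q{\left(E,B \right)} = 2 E$
$\frac{32836 - 4207}{q{\left(72,99 \right)} + 5775} = \frac{32836 - 4207}{2 \cdot 72 + 5775} = \frac{28629}{144 + 5775} = \frac{28629}{5919} = 28629 \cdot \frac{1}{5919} = \frac{9543}{1973}$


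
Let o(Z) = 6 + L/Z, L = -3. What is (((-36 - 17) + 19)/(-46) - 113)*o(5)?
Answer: -69714/115 ≈ -606.21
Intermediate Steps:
o(Z) = 6 - 3/Z
(((-36 - 17) + 19)/(-46) - 113)*o(5) = (((-36 - 17) + 19)/(-46) - 113)*(6 - 3/5) = ((-53 + 19)*(-1/46) - 113)*(6 - 3*1/5) = (-34*(-1/46) - 113)*(6 - 3/5) = (17/23 - 113)*(27/5) = -2582/23*27/5 = -69714/115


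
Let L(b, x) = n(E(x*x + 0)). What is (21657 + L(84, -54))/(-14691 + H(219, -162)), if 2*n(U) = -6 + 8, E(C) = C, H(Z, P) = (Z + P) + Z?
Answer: -21658/14415 ≈ -1.5025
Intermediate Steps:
H(Z, P) = P + 2*Z (H(Z, P) = (P + Z) + Z = P + 2*Z)
n(U) = 1 (n(U) = (-6 + 8)/2 = (½)*2 = 1)
L(b, x) = 1
(21657 + L(84, -54))/(-14691 + H(219, -162)) = (21657 + 1)/(-14691 + (-162 + 2*219)) = 21658/(-14691 + (-162 + 438)) = 21658/(-14691 + 276) = 21658/(-14415) = 21658*(-1/14415) = -21658/14415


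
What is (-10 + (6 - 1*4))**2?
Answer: 64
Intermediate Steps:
(-10 + (6 - 1*4))**2 = (-10 + (6 - 4))**2 = (-10 + 2)**2 = (-8)**2 = 64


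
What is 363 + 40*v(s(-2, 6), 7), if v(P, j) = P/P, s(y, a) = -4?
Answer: 403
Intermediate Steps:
v(P, j) = 1
363 + 40*v(s(-2, 6), 7) = 363 + 40*1 = 363 + 40 = 403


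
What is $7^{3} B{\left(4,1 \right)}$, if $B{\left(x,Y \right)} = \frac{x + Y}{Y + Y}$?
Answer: $\frac{1715}{2} \approx 857.5$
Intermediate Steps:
$B{\left(x,Y \right)} = \frac{Y + x}{2 Y}$
$7^{3} B{\left(4,1 \right)} = 7^{3} \frac{1 + 4}{2 \cdot 1} = 343 \cdot \frac{1}{2} \cdot 1 \cdot 5 = 343 \cdot \frac{5}{2} = \frac{1715}{2}$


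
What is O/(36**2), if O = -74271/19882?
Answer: -24757/8589024 ≈ -0.0028824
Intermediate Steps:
O = -74271/19882 (O = -74271*1/19882 = -74271/19882 ≈ -3.7356)
O/(36**2) = -74271/(19882*(36**2)) = -74271/19882/1296 = -74271/19882*1/1296 = -24757/8589024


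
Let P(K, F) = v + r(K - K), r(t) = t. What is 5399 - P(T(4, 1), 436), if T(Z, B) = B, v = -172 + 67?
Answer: 5504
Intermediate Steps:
v = -105
P(K, F) = -105 (P(K, F) = -105 + (K - K) = -105 + 0 = -105)
5399 - P(T(4, 1), 436) = 5399 - 1*(-105) = 5399 + 105 = 5504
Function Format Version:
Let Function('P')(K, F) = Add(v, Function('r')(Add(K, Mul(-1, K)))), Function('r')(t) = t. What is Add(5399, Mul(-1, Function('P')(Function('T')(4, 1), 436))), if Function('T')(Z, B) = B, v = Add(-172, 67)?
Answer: 5504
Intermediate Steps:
v = -105
Function('P')(K, F) = -105 (Function('P')(K, F) = Add(-105, Add(K, Mul(-1, K))) = Add(-105, 0) = -105)
Add(5399, Mul(-1, Function('P')(Function('T')(4, 1), 436))) = Add(5399, Mul(-1, -105)) = Add(5399, 105) = 5504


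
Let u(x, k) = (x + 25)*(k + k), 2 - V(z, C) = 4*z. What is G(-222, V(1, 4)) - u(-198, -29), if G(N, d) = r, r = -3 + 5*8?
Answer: -9997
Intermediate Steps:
V(z, C) = 2 - 4*z
u(x, k) = 2*k*(25 + x) (u(x, k) = (25 + x)*(2*k) = 2*k*(25 + x))
r = 37 (r = -3 + 40 = 37)
G(N, d) = 37
G(-222, V(1, 4)) - u(-198, -29) = 37 - 2*(-29)*(25 - 198) = 37 - 2*(-29)*(-173) = 37 - 1*10034 = 37 - 10034 = -9997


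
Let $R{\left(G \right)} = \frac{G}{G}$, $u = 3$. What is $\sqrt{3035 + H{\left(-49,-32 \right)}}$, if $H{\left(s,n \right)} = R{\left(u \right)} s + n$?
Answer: $\sqrt{2954} \approx 54.351$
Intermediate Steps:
$R{\left(G \right)} = 1$
$H{\left(s,n \right)} = n + s$ ($H{\left(s,n \right)} = 1 s + n = s + n = n + s$)
$\sqrt{3035 + H{\left(-49,-32 \right)}} = \sqrt{3035 - 81} = \sqrt{2954}$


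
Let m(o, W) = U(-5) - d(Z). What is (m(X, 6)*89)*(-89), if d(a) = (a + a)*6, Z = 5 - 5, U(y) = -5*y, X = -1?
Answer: -198025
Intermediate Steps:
Z = 0
d(a) = 12*a (d(a) = (2*a)*6 = 12*a)
m(o, W) = 25 (m(o, W) = -5*(-5) - 12*0 = 25 - 1*0 = 25 + 0 = 25)
(m(X, 6)*89)*(-89) = (25*89)*(-89) = 2225*(-89) = -198025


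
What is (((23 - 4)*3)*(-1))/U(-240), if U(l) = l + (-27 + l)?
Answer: 19/169 ≈ 0.11243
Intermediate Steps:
U(l) = -27 + 2*l
(((23 - 4)*3)*(-1))/U(-240) = (((23 - 4)*3)*(-1))/(-27 + 2*(-240)) = ((19*3)*(-1))/(-27 - 480) = (57*(-1))/(-507) = -57*(-1/507) = 19/169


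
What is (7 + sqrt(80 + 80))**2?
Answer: 209 + 56*sqrt(10) ≈ 386.09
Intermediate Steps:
(7 + sqrt(80 + 80))**2 = (7 + sqrt(160))**2 = (7 + 4*sqrt(10))**2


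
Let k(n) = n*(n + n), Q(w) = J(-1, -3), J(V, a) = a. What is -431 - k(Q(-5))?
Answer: -449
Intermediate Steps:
Q(w) = -3
k(n) = 2*n**2 (k(n) = n*(2*n) = 2*n**2)
-431 - k(Q(-5)) = -431 - 2*(-3)**2 = -431 - 2*9 = -431 - 1*18 = -431 - 18 = -449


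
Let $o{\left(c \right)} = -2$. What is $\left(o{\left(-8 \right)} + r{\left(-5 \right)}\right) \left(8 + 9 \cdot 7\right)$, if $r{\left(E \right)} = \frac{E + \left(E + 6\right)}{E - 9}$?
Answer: $- \frac{852}{7} \approx -121.71$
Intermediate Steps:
$r{\left(E \right)} = \frac{6 + 2 E}{-9 + E}$ ($r{\left(E \right)} = \frac{E + \left(6 + E\right)}{E - 9} = \frac{6 + 2 E}{-9 + E}$)
$\left(o{\left(-8 \right)} + r{\left(-5 \right)}\right) \left(8 + 9 \cdot 7\right) = \left(-2 + \frac{2 \left(3 - 5\right)}{-9 - 5}\right) \left(8 + 9 \cdot 7\right) = \left(-2 + 2 \frac{1}{-14} \left(-2\right)\right) \left(8 + 63\right) = \left(-2 + 2 \left(- \frac{1}{14}\right) \left(-2\right)\right) 71 = \left(-2 + \frac{2}{7}\right) 71 = \left(- \frac{12}{7}\right) 71 = - \frac{852}{7}$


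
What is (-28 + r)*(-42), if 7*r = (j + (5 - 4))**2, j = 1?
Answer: 1152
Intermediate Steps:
r = 4/7 (r = (1 + (5 - 4))**2/7 = (1 + 1)**2/7 = (1/7)*2**2 = (1/7)*4 = 4/7 ≈ 0.57143)
(-28 + r)*(-42) = (-28 + 4/7)*(-42) = -192/7*(-42) = 1152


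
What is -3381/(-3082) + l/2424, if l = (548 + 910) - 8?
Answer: 137657/81204 ≈ 1.6952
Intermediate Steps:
l = 1450 (l = 1458 - 8 = 1450)
-3381/(-3082) + l/2424 = -3381/(-3082) + 1450/2424 = -3381*(-1/3082) + 1450*(1/2424) = 147/134 + 725/1212 = 137657/81204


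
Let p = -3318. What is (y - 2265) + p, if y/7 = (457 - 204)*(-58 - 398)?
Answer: -813159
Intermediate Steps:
y = -807576 (y = 7*((457 - 204)*(-58 - 398)) = 7*(253*(-456)) = 7*(-115368) = -807576)
(y - 2265) + p = (-807576 - 2265) - 3318 = -809841 - 3318 = -813159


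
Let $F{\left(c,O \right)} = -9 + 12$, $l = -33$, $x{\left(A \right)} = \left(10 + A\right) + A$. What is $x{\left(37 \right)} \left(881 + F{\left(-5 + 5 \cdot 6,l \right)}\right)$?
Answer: $74256$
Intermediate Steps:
$x{\left(A \right)} = 10 + 2 A$
$F{\left(c,O \right)} = 3$
$x{\left(37 \right)} \left(881 + F{\left(-5 + 5 \cdot 6,l \right)}\right) = \left(10 + 2 \cdot 37\right) \left(881 + 3\right) = \left(10 + 74\right) 884 = 84 \cdot 884 = 74256$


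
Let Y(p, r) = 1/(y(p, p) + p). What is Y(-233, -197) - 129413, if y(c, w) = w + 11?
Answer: -58882916/455 ≈ -1.2941e+5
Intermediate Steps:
y(c, w) = 11 + w
Y(p, r) = 1/(11 + 2*p) (Y(p, r) = 1/((11 + p) + p) = 1/(11 + 2*p))
Y(-233, -197) - 129413 = 1/(11 + 2*(-233)) - 129413 = 1/(11 - 466) - 129413 = 1/(-455) - 129413 = -1/455 - 129413 = -58882916/455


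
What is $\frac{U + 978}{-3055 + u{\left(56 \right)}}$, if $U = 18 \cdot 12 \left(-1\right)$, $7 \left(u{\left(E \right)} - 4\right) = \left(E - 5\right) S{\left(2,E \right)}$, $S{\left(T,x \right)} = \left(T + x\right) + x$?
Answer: $- \frac{1778}{5181} \approx -0.34318$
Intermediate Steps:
$S{\left(T,x \right)} = T + 2 x$
$u{\left(E \right)} = 4 + \frac{\left(-5 + E\right) \left(2 + 2 E\right)}{7}$ ($u{\left(E \right)} = 4 + \frac{\left(E - 5\right) \left(2 + 2 E\right)}{7} = 4 + \frac{\left(-5 + E\right) \left(2 + 2 E\right)}{7}$)
$U = -216$ ($U = 216 \left(-1\right) = -216$)
$\frac{U + 978}{-3055 + u{\left(56 \right)}} = \frac{-216 + 978}{-3055 + \left(\frac{18}{7} - 64 + \frac{2 \cdot 56^{2}}{7}\right)} = \frac{762}{-3055 + \left(\frac{18}{7} - 64 + \frac{2}{7} \cdot 3136\right)} = \frac{762}{-3055 + \left(\frac{18}{7} - 64 + 896\right)} = \frac{762}{-3055 + \frac{5842}{7}} = \frac{762}{- \frac{15543}{7}} = 762 \left(- \frac{7}{15543}\right) = - \frac{1778}{5181}$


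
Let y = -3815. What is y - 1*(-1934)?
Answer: -1881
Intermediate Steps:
y - 1*(-1934) = -3815 - 1*(-1934) = -3815 + 1934 = -1881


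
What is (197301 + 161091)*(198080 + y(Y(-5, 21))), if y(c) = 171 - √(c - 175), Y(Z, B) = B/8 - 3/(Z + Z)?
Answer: 71051572392 - 89598*I*√68830/5 ≈ 7.1052e+10 - 4.7013e+6*I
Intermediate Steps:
Y(Z, B) = -3/(2*Z) + B/8 (Y(Z, B) = B*(⅛) - 3*1/(2*Z) = B/8 - 3/(2*Z) = -3/(2*Z) + B/8)
y(c) = 171 - √(-175 + c)
(197301 + 161091)*(198080 + y(Y(-5, 21))) = (197301 + 161091)*(198080 + (171 - √(-175 + (⅛)*(-12 + 21*(-5))/(-5)))) = 358392*(198080 + (171 - √(-175 + (⅛)*(-⅕)*(-12 - 105)))) = 358392*(198080 + (171 - √(-175 + (⅛)*(-⅕)*(-117)))) = 358392*(198080 + (171 - √(-175 + 117/40))) = 358392*(198080 + (171 - √(-6883/40))) = 358392*(198080 + (171 - I*√68830/20)) = 358392*(198251 - I*√68830/20) = 71051572392 - 89598*I*√68830/5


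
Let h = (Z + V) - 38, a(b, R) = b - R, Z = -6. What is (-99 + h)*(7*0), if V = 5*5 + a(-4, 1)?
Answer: 0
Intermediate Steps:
V = 20 (V = 5*5 + (-4 - 1*1) = 25 + (-4 - 1) = 25 - 5 = 20)
h = -24 (h = (-6 + 20) - 38 = 14 - 38 = -24)
(-99 + h)*(7*0) = (-99 - 24)*(7*0) = -123*0 = 0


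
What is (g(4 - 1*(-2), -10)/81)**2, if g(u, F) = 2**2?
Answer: 16/6561 ≈ 0.0024387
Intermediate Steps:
g(u, F) = 4
(g(4 - 1*(-2), -10)/81)**2 = (4/81)**2 = 16/6561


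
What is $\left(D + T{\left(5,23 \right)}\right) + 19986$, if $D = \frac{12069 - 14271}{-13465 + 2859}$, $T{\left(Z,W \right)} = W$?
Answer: $\frac{106108828}{5303} \approx 20009.0$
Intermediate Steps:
$D = \frac{1101}{5303}$ ($D = - \frac{2202}{-10606} = \left(-2202\right) \left(- \frac{1}{10606}\right) = \frac{1101}{5303} \approx 0.20762$)
$\left(D + T{\left(5,23 \right)}\right) + 19986 = \left(\frac{1101}{5303} + 23\right) + 19986 = \frac{123070}{5303} + 19986 = \frac{106108828}{5303}$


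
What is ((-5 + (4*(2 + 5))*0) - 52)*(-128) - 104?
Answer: 7192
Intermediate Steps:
((-5 + (4*(2 + 5))*0) - 52)*(-128) - 104 = ((-5 + (4*7)*0) - 52)*(-128) - 104 = ((-5 + 28*0) - 52)*(-128) - 104 = ((-5 + 0) - 52)*(-128) - 104 = (-5 - 52)*(-128) - 104 = -57*(-128) - 104 = 7296 - 104 = 7192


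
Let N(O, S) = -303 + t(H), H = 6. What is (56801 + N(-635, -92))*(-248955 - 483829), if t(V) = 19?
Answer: -41414753328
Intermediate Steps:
N(O, S) = -284 (N(O, S) = -303 + 19 = -284)
(56801 + N(-635, -92))*(-248955 - 483829) = (56801 - 284)*(-248955 - 483829) = 56517*(-732784) = -41414753328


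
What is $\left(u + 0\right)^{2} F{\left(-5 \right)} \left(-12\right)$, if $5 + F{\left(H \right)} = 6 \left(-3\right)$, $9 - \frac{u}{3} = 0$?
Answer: $201204$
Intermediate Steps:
$u = 27$ ($u = 27 - 0 = 27 + 0 = 27$)
$F{\left(H \right)} = -23$ ($F{\left(H \right)} = -5 + 6 \left(-3\right) = -5 - 18 = -23$)
$\left(u + 0\right)^{2} F{\left(-5 \right)} \left(-12\right) = \left(27 + 0\right)^{2} \left(-23\right) \left(-12\right) = 27^{2} \left(-23\right) \left(-12\right) = 729 \left(-23\right) \left(-12\right) = \left(-16767\right) \left(-12\right) = 201204$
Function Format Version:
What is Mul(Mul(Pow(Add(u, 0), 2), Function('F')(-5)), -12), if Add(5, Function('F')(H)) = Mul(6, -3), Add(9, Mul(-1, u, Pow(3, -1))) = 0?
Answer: 201204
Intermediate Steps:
u = 27 (u = Add(27, Mul(-3, 0)) = Add(27, 0) = 27)
Function('F')(H) = -23 (Function('F')(H) = Add(-5, Mul(6, -3)) = Add(-5, -18) = -23)
Mul(Mul(Pow(Add(u, 0), 2), Function('F')(-5)), -12) = Mul(Mul(Pow(Add(27, 0), 2), -23), -12) = Mul(Mul(Pow(27, 2), -23), -12) = Mul(Mul(729, -23), -12) = Mul(-16767, -12) = 201204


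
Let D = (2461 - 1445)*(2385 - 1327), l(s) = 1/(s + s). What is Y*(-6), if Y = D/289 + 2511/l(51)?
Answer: -450565116/289 ≈ -1.5590e+6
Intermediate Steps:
l(s) = 1/(2*s)
D = 1074928 (D = 1016*1058 = 1074928)
Y = 75094186/289 (Y = 1074928/289 + 2511/(((½)/51)) = 1074928*(1/289) + 2511/(((½)*(1/51))) = 1074928/289 + 2511/(1/102) = 1074928/289 + 2511*102 = 1074928/289 + 256122 = 75094186/289 ≈ 2.5984e+5)
Y*(-6) = (75094186/289)*(-6) = -450565116/289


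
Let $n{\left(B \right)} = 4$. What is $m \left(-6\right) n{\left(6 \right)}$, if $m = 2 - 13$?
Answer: $264$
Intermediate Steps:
$m = -11$
$m \left(-6\right) n{\left(6 \right)} = \left(-11\right) \left(-6\right) 4 = 66 \cdot 4 = 264$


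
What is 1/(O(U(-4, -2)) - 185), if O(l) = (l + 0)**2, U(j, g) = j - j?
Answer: -1/185 ≈ -0.0054054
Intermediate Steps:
U(j, g) = 0
O(l) = l**2
1/(O(U(-4, -2)) - 185) = 1/(0**2 - 185) = 1/(0 - 185) = 1/(-185) = -1/185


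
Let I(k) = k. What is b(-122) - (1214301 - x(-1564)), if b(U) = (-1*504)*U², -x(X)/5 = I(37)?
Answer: -8716022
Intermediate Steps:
x(X) = -185 (x(X) = -5*37 = -185)
b(U) = -504*U²
b(-122) - (1214301 - x(-1564)) = -504*(-122)² - (1214301 - 1*(-185)) = -504*14884 - (1214301 + 185) = -7501536 - 1*1214486 = -7501536 - 1214486 = -8716022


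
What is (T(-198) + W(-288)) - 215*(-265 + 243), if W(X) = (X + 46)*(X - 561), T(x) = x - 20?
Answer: 209970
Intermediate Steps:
T(x) = -20 + x
W(X) = (-561 + X)*(46 + X) (W(X) = (46 + X)*(-561 + X) = (-561 + X)*(46 + X))
(T(-198) + W(-288)) - 215*(-265 + 243) = ((-20 - 198) + (-25806 + (-288)**2 - 515*(-288))) - 215*(-265 + 243) = (-218 + (-25806 + 82944 + 148320)) - 215*(-22) = (-218 + 205458) + 4730 = 205240 + 4730 = 209970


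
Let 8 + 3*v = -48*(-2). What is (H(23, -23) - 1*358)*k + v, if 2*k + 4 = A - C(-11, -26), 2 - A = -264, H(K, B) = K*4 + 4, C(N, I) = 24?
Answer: -93446/3 ≈ -31149.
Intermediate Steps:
H(K, B) = 4 + 4*K (H(K, B) = 4*K + 4 = 4 + 4*K)
A = 266 (A = 2 - 1*(-264) = 2 + 264 = 266)
v = 88/3 (v = -8/3 + (-48*(-2))/3 = -8/3 + (⅓)*96 = -8/3 + 32 = 88/3 ≈ 29.333)
k = 119 (k = -2 + (266 - 1*24)/2 = -2 + (266 - 24)/2 = -2 + (½)*242 = -2 + 121 = 119)
(H(23, -23) - 1*358)*k + v = ((4 + 4*23) - 1*358)*119 + 88/3 = ((4 + 92) - 358)*119 + 88/3 = (96 - 358)*119 + 88/3 = -262*119 + 88/3 = -31178 + 88/3 = -93446/3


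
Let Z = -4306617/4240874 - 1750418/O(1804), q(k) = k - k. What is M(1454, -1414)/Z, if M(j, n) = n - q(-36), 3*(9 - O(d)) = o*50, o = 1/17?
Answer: 2452607696924/378590172858285 ≈ 0.0064783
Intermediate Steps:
o = 1/17 ≈ 0.058824
q(k) = 0
O(d) = 409/51 (O(d) = 9 - 50/51 = 409/51)
M(j, n) = n (M(j, n) = n - 1*0 = n + 0 = n)
Z = -378590172858285/1734517466 (Z = -4306617/4240874 - 1750418/409/51 = -4306617*1/4240874 - 1750418*51/409 = -4306617/4240874 - 89271318/409 = -378590172858285/1734517466 ≈ -2.1827e+5)
M(1454, -1414)/Z = -1414/(-378590172858285/1734517466) = -1414*(-1734517466/378590172858285) = 2452607696924/378590172858285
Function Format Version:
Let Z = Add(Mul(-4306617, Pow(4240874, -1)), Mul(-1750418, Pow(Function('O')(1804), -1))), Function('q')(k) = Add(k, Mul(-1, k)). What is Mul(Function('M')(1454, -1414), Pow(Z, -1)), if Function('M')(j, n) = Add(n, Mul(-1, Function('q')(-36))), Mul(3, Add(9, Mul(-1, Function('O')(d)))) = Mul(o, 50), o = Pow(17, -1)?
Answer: Rational(2452607696924, 378590172858285) ≈ 0.0064783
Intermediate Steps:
o = Rational(1, 17) ≈ 0.058824
Function('q')(k) = 0
Function('O')(d) = Rational(409, 51) (Function('O')(d) = Add(9, Mul(Rational(-1, 3), Mul(Rational(1, 17), 50))) = Add(9, Mul(Rational(-1, 3), Rational(50, 17))) = Add(9, Rational(-50, 51)) = Rational(409, 51))
Function('M')(j, n) = n (Function('M')(j, n) = Add(n, Mul(-1, 0)) = Add(n, 0) = n)
Z = Rational(-378590172858285, 1734517466) (Z = Add(Mul(-4306617, Pow(4240874, -1)), Mul(-1750418, Pow(Rational(409, 51), -1))) = Add(Mul(-4306617, Rational(1, 4240874)), Mul(-1750418, Rational(51, 409))) = Add(Rational(-4306617, 4240874), Rational(-89271318, 409)) = Rational(-378590172858285, 1734517466) ≈ -2.1827e+5)
Mul(Function('M')(1454, -1414), Pow(Z, -1)) = Mul(-1414, Pow(Rational(-378590172858285, 1734517466), -1)) = Mul(-1414, Rational(-1734517466, 378590172858285)) = Rational(2452607696924, 378590172858285)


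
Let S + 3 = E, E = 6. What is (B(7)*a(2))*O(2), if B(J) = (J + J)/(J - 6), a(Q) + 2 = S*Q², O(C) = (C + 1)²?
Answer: 1260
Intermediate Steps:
S = 3 (S = -3 + 6 = 3)
O(C) = (1 + C)²
a(Q) = -2 + 3*Q²
B(J) = 2*J/(-6 + J) (B(J) = (2*J)/(-6 + J) = 2*J/(-6 + J))
(B(7)*a(2))*O(2) = ((2*7/(-6 + 7))*(-2 + 3*2²))*(1 + 2)² = ((2*7/1)*(-2 + 3*4))*3² = ((2*7*1)*(-2 + 12))*9 = (14*10)*9 = 140*9 = 1260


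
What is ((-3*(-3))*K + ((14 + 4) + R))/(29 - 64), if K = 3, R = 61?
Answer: -106/35 ≈ -3.0286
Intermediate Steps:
((-3*(-3))*K + ((14 + 4) + R))/(29 - 64) = (-3*(-3)*3 + ((14 + 4) + 61))/(29 - 64) = (9*3 + (18 + 61))/(-35) = (27 + 79)*(-1/35) = 106*(-1/35) = -106/35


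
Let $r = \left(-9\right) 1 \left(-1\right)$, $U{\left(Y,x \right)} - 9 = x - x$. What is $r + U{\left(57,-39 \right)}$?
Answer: $18$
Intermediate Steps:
$U{\left(Y,x \right)} = 9$ ($U{\left(Y,x \right)} = 9 + \left(x - x\right) = 9 + 0 = 9$)
$r = 9$ ($r = \left(-9\right) \left(-1\right) = 9$)
$r + U{\left(57,-39 \right)} = 9 + 9 = 18$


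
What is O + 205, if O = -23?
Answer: 182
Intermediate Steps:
O + 205 = -23 + 205 = 182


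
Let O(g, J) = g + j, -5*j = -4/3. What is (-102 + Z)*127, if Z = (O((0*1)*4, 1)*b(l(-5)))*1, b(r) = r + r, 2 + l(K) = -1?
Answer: -65786/5 ≈ -13157.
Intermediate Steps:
l(K) = -3 (l(K) = -2 - 1 = -3)
j = 4/15 (j = -(-4)/(5*3) = -⅕*(-4/3) = 4/15 ≈ 0.26667)
O(g, J) = 4/15 + g (O(g, J) = g + 4/15 = 4/15 + g)
b(r) = 2*r
Z = -8/5 (Z = ((4/15 + (0*1)*4)*(2*(-3)))*1 = ((4/15 + 0*4)*(-6))*1 = ((4/15 + 0)*(-6))*1 = ((4/15)*(-6))*1 = -8/5*1 = -8/5 ≈ -1.6000)
(-102 + Z)*127 = (-102 - 8/5)*127 = -518/5*127 = -65786/5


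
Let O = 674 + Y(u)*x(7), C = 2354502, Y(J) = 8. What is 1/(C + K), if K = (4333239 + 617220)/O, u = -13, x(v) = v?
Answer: 730/1723736919 ≈ 4.2350e-7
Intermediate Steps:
O = 730 (O = 674 + 8*7 = 674 + 56 = 730)
K = 4950459/730 (K = (4333239 + 617220)/730 = 4950459*(1/730) = 4950459/730 ≈ 6781.5)
1/(C + K) = 1/(2354502 + 4950459/730) = 1/(1723736919/730) = 730/1723736919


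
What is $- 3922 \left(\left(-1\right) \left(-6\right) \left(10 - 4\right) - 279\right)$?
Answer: $953046$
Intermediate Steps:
$- 3922 \left(\left(-1\right) \left(-6\right) \left(10 - 4\right) - 279\right) = - 3922 \left(6 \cdot 6 - 279\right) = - 3922 \left(36 - 279\right) = \left(-3922\right) \left(-243\right) = 953046$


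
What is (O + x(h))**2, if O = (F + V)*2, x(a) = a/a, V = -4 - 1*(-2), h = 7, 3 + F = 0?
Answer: 81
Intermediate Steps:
F = -3 (F = -3 + 0 = -3)
V = -2 (V = -4 + 2 = -2)
x(a) = 1
O = -10 (O = (-3 - 2)*2 = -5*2 = -10)
(O + x(h))**2 = (-10 + 1)**2 = (-9)**2 = 81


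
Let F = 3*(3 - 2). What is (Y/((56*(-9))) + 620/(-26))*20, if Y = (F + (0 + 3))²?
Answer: -43530/91 ≈ -478.35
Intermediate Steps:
F = 3 (F = 3*1 = 3)
Y = 36 (Y = (3 + (0 + 3))² = (3 + 3)² = 6² = 36)
(Y/((56*(-9))) + 620/(-26))*20 = (36/((56*(-9))) + 620/(-26))*20 = (36/(-504) + 620*(-1/26))*20 = (36*(-1/504) - 310/13)*20 = (-1/14 - 310/13)*20 = -4353/182*20 = -43530/91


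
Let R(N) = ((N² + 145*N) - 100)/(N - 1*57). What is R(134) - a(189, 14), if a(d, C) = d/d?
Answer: 37209/77 ≈ 483.23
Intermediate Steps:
a(d, C) = 1
R(N) = (-100 + N² + 145*N)/(-57 + N) (R(N) = (-100 + N² + 145*N)/(N - 57) = (-100 + N² + 145*N)/(-57 + N))
R(134) - a(189, 14) = (-100 + 134² + 145*134)/(-57 + 134) - 1*1 = (-100 + 17956 + 19430)/77 - 1 = (1/77)*37286 - 1 = 37286/77 - 1 = 37209/77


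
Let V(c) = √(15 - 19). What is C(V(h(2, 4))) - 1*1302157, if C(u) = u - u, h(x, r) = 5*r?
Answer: -1302157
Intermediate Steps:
V(c) = 2*I (V(c) = √(-4) = 2*I)
C(u) = 0
C(V(h(2, 4))) - 1*1302157 = 0 - 1*1302157 = 0 - 1302157 = -1302157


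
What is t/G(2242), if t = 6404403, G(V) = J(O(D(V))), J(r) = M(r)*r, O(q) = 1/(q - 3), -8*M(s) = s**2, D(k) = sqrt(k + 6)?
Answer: 1037974403016 - 233120269200*sqrt(562) ≈ -4.4885e+12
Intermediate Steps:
D(k) = sqrt(6 + k)
M(s) = -s**2/8
O(q) = 1/(-3 + q)
J(r) = -r**3/8 (J(r) = (-r**2/8)*r = -r**3/8)
G(V) = -1/(8*(-3 + sqrt(6 + V))**3)
t/G(2242) = 6404403/((-1/(8*(-3 + sqrt(6 + 2242))**3))) = 6404403/((-1/(8*(-3 + sqrt(2248))**3))) = 6404403/((-1/(8*(-3 + 2*sqrt(562))**3))) = 6404403*(-8*(-3 + 2*sqrt(562))**3) = -51235224*(-3 + 2*sqrt(562))**3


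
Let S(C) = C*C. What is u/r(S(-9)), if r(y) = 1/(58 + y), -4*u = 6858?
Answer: -476631/2 ≈ -2.3832e+5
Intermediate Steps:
S(C) = C²
u = -3429/2 (u = -¼*6858 = -3429/2 ≈ -1714.5)
u/r(S(-9)) = -3429/(2*(1/(58 + (-9)²))) = -3429/(2*(1/(58 + 81))) = -3429/(2*(1/139)) = -3429/(2*1/139) = -3429/2*139 = -476631/2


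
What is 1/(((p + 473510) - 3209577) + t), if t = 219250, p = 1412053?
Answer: -1/1104764 ≈ -9.0517e-7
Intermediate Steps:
1/(((p + 473510) - 3209577) + t) = 1/(((1412053 + 473510) - 3209577) + 219250) = 1/((1885563 - 3209577) + 219250) = 1/(-1324014 + 219250) = 1/(-1104764) = -1/1104764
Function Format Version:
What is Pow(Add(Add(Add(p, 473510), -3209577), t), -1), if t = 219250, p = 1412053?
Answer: Rational(-1, 1104764) ≈ -9.0517e-7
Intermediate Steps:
Pow(Add(Add(Add(p, 473510), -3209577), t), -1) = Pow(Add(Add(Add(1412053, 473510), -3209577), 219250), -1) = Pow(Add(Add(1885563, -3209577), 219250), -1) = Pow(Add(-1324014, 219250), -1) = Pow(-1104764, -1) = Rational(-1, 1104764)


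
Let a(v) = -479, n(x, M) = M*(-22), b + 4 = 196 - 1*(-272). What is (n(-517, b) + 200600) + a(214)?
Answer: 189913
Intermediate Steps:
b = 464 (b = -4 + (196 - 1*(-272)) = -4 + (196 + 272) = -4 + 468 = 464)
n(x, M) = -22*M
(n(-517, b) + 200600) + a(214) = (-22*464 + 200600) - 479 = (-10208 + 200600) - 479 = 190392 - 479 = 189913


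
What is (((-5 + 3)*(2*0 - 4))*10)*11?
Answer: 880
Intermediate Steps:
(((-5 + 3)*(2*0 - 4))*10)*11 = (-2*(0 - 4)*10)*11 = (-2*(-4)*10)*11 = (8*10)*11 = 80*11 = 880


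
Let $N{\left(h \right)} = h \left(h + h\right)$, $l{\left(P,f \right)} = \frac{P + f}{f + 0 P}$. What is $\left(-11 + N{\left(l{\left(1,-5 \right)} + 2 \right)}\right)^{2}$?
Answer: $\frac{13689}{625} \approx 21.902$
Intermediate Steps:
$l{\left(P,f \right)} = \frac{P + f}{f}$ ($l{\left(P,f \right)} = \frac{P + f}{f + 0} = \frac{P + f}{f}$)
$N{\left(h \right)} = 2 h^{2}$ ($N{\left(h \right)} = h 2 h = 2 h^{2}$)
$\left(-11 + N{\left(l{\left(1,-5 \right)} + 2 \right)}\right)^{2} = \left(-11 + 2 \left(\frac{1 - 5}{-5} + 2\right)^{2}\right)^{2} = \left(-11 + 2 \left(\left(- \frac{1}{5}\right) \left(-4\right) + 2\right)^{2}\right)^{2} = \left(-11 + 2 \left(\frac{4}{5} + 2\right)^{2}\right)^{2} = \left(-11 + 2 \left(\frac{14}{5}\right)^{2}\right)^{2} = \left(-11 + 2 \cdot \frac{196}{25}\right)^{2} = \left(-11 + \frac{392}{25}\right)^{2} = \left(\frac{117}{25}\right)^{2} = \frac{13689}{625}$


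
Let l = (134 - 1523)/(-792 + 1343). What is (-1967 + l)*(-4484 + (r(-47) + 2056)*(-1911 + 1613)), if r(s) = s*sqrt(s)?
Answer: 669758757432/551 - 15199395236*I*sqrt(47)/551 ≈ 1.2155e+9 - 1.8911e+8*I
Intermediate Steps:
l = -1389/551 ≈ -2.5209
r(s) = s**(3/2)
(-1967 + l)*(-4484 + (r(-47) + 2056)*(-1911 + 1613)) = (-1967 - 1389/551)*(-4484 + ((-47)**(3/2) + 2056)*(-1911 + 1613)) = -1085206*(-4484 + (-47*I*sqrt(47) + 2056)*(-298))/551 = -1085206*(-4484 + (2056 - 47*I*sqrt(47))*(-298))/551 = -1085206*(-4484 + (-612688 + 14006*I*sqrt(47)))/551 = -1085206*(-617172 + 14006*I*sqrt(47))/551 = 669758757432/551 - 15199395236*I*sqrt(47)/551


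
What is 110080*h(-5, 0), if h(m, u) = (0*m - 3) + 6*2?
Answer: 990720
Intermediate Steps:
h(m, u) = 9 (h(m, u) = (0 - 3) + 12 = -3 + 12 = 9)
110080*h(-5, 0) = 110080*9 = 990720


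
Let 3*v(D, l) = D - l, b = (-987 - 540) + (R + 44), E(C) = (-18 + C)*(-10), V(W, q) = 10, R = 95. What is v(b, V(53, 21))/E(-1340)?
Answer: -233/6790 ≈ -0.034315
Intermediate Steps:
E(C) = 180 - 10*C
b = -1388 (b = (-987 - 540) + (95 + 44) = -1527 + 139 = -1388)
v(D, l) = -l/3 + D/3 (v(D, l) = (D - l)/3 = -l/3 + D/3)
v(b, V(53, 21))/E(-1340) = (-⅓*10 + (⅓)*(-1388))/(180 - 10*(-1340)) = (-10/3 - 1388/3)/(180 + 13400) = -466/13580 = -466*1/13580 = -233/6790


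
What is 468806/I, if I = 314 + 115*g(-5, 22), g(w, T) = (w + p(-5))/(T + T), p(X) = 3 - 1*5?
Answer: 20627464/13011 ≈ 1585.4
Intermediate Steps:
p(X) = -2 (p(X) = 3 - 5 = -2)
g(w, T) = (-2 + w)/(2*T) (g(w, T) = (w - 2)/(T + T) = (-2 + w)/((2*T)) = (-2 + w)*(1/(2*T)) = (-2 + w)/(2*T))
I = 13011/44 (I = 314 + 115*((½)*(-2 - 5)/22) = 314 + 115*((½)*(1/22)*(-7)) = 314 + 115*(-7/44) = 314 - 805/44 = 13011/44 ≈ 295.70)
468806/I = 468806/(13011/44) = 468806*(44/13011) = 20627464/13011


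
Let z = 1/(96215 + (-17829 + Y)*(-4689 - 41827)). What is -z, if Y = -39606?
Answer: -1/2671742675 ≈ -3.7429e-10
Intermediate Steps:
z = 1/2671742675 (z = 1/(96215 + (-17829 - 39606)*(-4689 - 41827)) = 1/(96215 - 57435*(-46516)) = 1/(96215 + 2671646460) = 1/2671742675 ≈ 3.7429e-10)
-z = -1*1/2671742675 = -1/2671742675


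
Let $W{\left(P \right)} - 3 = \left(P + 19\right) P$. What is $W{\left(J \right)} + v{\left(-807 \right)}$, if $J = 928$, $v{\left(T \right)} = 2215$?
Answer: $881034$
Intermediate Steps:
$W{\left(P \right)} = 3 + P \left(19 + P\right)$ ($W{\left(P \right)} = 3 + \left(P + 19\right) P = 3 + \left(19 + P\right) P = 3 + P \left(19 + P\right)$)
$W{\left(J \right)} + v{\left(-807 \right)} = \left(3 + 928^{2} + 19 \cdot 928\right) + 2215 = \left(3 + 861184 + 17632\right) + 2215 = 878819 + 2215 = 881034$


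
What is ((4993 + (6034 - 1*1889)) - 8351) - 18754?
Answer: -17967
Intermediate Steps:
((4993 + (6034 - 1*1889)) - 8351) - 18754 = ((4993 + (6034 - 1889)) - 8351) - 18754 = ((4993 + 4145) - 8351) - 18754 = (9138 - 8351) - 18754 = 787 - 18754 = -17967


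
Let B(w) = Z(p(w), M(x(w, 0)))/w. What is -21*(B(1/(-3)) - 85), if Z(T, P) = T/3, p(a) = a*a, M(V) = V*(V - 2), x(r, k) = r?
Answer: 5362/3 ≈ 1787.3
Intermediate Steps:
M(V) = V*(-2 + V)
p(a) = a**2
Z(T, P) = T/3 (Z(T, P) = T*(1/3) = T/3)
B(w) = w/3 (B(w) = (w**2/3)/w = w/3)
-21*(B(1/(-3)) - 85) = -21*((1/3)/(-3) - 85) = -21*((1/3)*(-1/3) - 85) = -21*(-1/9 - 85) = -21*(-766/9) = 5362/3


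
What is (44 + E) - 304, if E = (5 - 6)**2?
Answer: -259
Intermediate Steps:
E = 1 (E = (-1)**2 = 1)
(44 + E) - 304 = (44 + 1) - 304 = 45 - 304 = -259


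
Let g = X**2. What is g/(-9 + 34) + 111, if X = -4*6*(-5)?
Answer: 687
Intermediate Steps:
X = 120 (X = -24*(-5) = 120)
g = 14400 (g = 120**2 = 14400)
g/(-9 + 34) + 111 = 14400/(-9 + 34) + 111 = 14400/25 + 111 = (1/25)*14400 + 111 = 576 + 111 = 687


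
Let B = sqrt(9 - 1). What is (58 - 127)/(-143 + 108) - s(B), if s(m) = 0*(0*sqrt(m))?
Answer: 69/35 ≈ 1.9714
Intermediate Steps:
B = 2*sqrt(2) (B = sqrt(8) = 2*sqrt(2) ≈ 2.8284)
s(m) = 0 (s(m) = 0*0 = 0)
(58 - 127)/(-143 + 108) - s(B) = (58 - 127)/(-143 + 108) - 1*0 = -69/(-35) + 0 = -69*(-1/35) + 0 = 69/35 + 0 = 69/35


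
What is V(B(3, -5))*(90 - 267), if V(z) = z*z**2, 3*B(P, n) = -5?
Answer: 7375/9 ≈ 819.44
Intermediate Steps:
B(P, n) = -5/3 (B(P, n) = (1/3)*(-5) = -5/3)
V(z) = z**3
V(B(3, -5))*(90 - 267) = (-5/3)**3*(90 - 267) = -125/27*(-177) = 7375/9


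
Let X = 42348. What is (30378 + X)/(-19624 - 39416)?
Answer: -12121/9840 ≈ -1.2318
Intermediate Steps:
(30378 + X)/(-19624 - 39416) = (30378 + 42348)/(-19624 - 39416) = 72726/(-59040) = 72726*(-1/59040) = -12121/9840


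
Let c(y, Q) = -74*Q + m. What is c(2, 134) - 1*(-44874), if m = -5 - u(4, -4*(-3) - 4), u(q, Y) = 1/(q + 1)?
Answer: 174764/5 ≈ 34953.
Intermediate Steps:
u(q, Y) = 1/(1 + q)
m = -26/5 (m = -5 - 1/(1 + 4) = -5 - 1/5 = -5 - 1*⅕ = -5 - ⅕ = -26/5 ≈ -5.2000)
c(y, Q) = -26/5 - 74*Q (c(y, Q) = -74*Q - 26/5 = -26/5 - 74*Q)
c(2, 134) - 1*(-44874) = (-26/5 - 74*134) - 1*(-44874) = (-26/5 - 9916) + 44874 = -49606/5 + 44874 = 174764/5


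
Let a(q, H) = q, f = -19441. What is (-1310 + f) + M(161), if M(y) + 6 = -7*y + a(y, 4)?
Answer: -21723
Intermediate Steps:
M(y) = -6 - 6*y (M(y) = -6 + (-7*y + y) = -6 - 6*y)
(-1310 + f) + M(161) = (-1310 - 19441) + (-6 - 6*161) = -20751 + (-6 - 966) = -20751 - 972 = -21723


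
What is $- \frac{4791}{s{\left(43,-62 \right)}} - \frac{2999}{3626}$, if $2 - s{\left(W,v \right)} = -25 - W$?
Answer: $- \frac{627932}{9065} \approx -69.27$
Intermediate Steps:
$s{\left(W,v \right)} = 27 + W$ ($s{\left(W,v \right)} = 2 - \left(-25 - W\right) = 2 + \left(25 + W\right) = 27 + W$)
$- \frac{4791}{s{\left(43,-62 \right)}} - \frac{2999}{3626} = - \frac{4791}{27 + 43} - \frac{2999}{3626} = - \frac{4791}{70} - \frac{2999}{3626} = - \frac{627932}{9065}$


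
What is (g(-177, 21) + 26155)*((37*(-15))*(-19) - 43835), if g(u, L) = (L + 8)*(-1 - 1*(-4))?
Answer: -873596180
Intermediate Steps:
g(u, L) = 24 + 3*L (g(u, L) = (8 + L)*(-1 + 4) = (8 + L)*3 = 24 + 3*L)
(g(-177, 21) + 26155)*((37*(-15))*(-19) - 43835) = ((24 + 3*21) + 26155)*((37*(-15))*(-19) - 43835) = ((24 + 63) + 26155)*(-555*(-19) - 43835) = (87 + 26155)*(10545 - 43835) = 26242*(-33290) = -873596180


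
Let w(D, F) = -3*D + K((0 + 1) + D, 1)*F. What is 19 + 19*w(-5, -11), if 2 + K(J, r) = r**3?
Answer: 513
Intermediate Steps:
K(J, r) = -2 + r**3
w(D, F) = -F - 3*D (w(D, F) = -3*D + (-2 + 1**3)*F = -3*D + (-2 + 1)*F = -3*D - F = -F - 3*D)
19 + 19*w(-5, -11) = 19 + 19*(-1*(-11) - 3*(-5)) = 19 + 19*(11 + 15) = 19 + 19*26 = 19 + 494 = 513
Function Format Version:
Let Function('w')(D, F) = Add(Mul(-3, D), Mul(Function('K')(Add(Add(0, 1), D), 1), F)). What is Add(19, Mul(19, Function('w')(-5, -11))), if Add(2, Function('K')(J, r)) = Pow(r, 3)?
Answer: 513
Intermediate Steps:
Function('K')(J, r) = Add(-2, Pow(r, 3))
Function('w')(D, F) = Add(Mul(-1, F), Mul(-3, D)) (Function('w')(D, F) = Add(Mul(-3, D), Mul(Add(-2, Pow(1, 3)), F)) = Add(Mul(-3, D), Mul(Add(-2, 1), F)) = Add(Mul(-3, D), Mul(-1, F)) = Add(Mul(-1, F), Mul(-3, D)))
Add(19, Mul(19, Function('w')(-5, -11))) = Add(19, Mul(19, Add(Mul(-1, -11), Mul(-3, -5)))) = Add(19, Mul(19, Add(11, 15))) = Add(19, Mul(19, 26)) = Add(19, 494) = 513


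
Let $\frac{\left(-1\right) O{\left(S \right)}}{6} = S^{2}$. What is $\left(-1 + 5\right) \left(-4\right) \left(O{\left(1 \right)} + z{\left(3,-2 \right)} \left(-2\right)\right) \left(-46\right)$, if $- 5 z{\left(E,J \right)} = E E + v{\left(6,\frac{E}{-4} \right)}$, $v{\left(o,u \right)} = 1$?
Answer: $-1472$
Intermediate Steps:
$z{\left(E,J \right)} = - \frac{1}{5} - \frac{E^{2}}{5}$ ($z{\left(E,J \right)} = - \frac{E E + 1}{5} = - \frac{E^{2} + 1}{5} = - \frac{1 + E^{2}}{5} = - \frac{1}{5} - \frac{E^{2}}{5}$)
$O{\left(S \right)} = - 6 S^{2}$
$\left(-1 + 5\right) \left(-4\right) \left(O{\left(1 \right)} + z{\left(3,-2 \right)} \left(-2\right)\right) \left(-46\right) = \left(-1 + 5\right) \left(-4\right) \left(- 6 \cdot 1^{2} + \left(- \frac{1}{5} - \frac{3^{2}}{5}\right) \left(-2\right)\right) \left(-46\right) = 4 \left(-4\right) \left(\left(-6\right) 1 + \left(- \frac{1}{5} - \frac{9}{5}\right) \left(-2\right)\right) \left(-46\right) = - 16 \left(-6 + \left(- \frac{1}{5} - \frac{9}{5}\right) \left(-2\right)\right) \left(-46\right) = - 16 \left(-6 - -4\right) \left(-46\right) = - 16 \left(-6 + 4\right) \left(-46\right) = \left(-16\right) \left(-2\right) \left(-46\right) = 32 \left(-46\right) = -1472$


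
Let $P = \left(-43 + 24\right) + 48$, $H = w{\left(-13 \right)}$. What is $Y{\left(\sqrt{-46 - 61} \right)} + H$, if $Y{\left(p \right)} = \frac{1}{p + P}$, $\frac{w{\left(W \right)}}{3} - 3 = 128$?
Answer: $\frac{372593}{948} - \frac{i \sqrt{107}}{948} \approx 393.03 - 0.010911 i$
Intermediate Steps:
$w{\left(W \right)} = 393$ ($w{\left(W \right)} = 9 + 3 \cdot 128 = 9 + 384 = 393$)
$H = 393$
$P = 29$ ($P = -19 + 48 = 29$)
$Y{\left(p \right)} = \frac{1}{29 + p}$ ($Y{\left(p \right)} = \frac{1}{p + 29} = \frac{1}{29 + p}$)
$Y{\left(\sqrt{-46 - 61} \right)} + H = \frac{1}{29 + \sqrt{-46 - 61}} + 393 = \frac{1}{29 + \sqrt{-107}} + 393 = \frac{1}{29 + i \sqrt{107}} + 393 = 393 + \frac{1}{29 + i \sqrt{107}}$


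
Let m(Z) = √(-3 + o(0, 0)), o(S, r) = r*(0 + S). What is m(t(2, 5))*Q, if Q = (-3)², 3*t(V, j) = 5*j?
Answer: 9*I*√3 ≈ 15.588*I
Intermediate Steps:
t(V, j) = 5*j/3 (t(V, j) = (5*j)/3 = 5*j/3)
o(S, r) = S*r (o(S, r) = r*S = S*r)
Q = 9
m(Z) = I*√3 (m(Z) = √(-3 + 0*0) = √(-3 + 0) = √(-3) = I*√3)
m(t(2, 5))*Q = (I*√3)*9 = 9*I*√3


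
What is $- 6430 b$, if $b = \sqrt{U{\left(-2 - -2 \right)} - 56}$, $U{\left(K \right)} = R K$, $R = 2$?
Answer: $- 12860 i \sqrt{14} \approx - 48118.0 i$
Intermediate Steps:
$U{\left(K \right)} = 2 K$
$b = 2 i \sqrt{14}$ ($b = \sqrt{2 \left(-2 - -2\right) - 56} = \sqrt{2 \left(-2 + 2\right) - 56} = \sqrt{2 \cdot 0 - 56} = \sqrt{0 - 56} = \sqrt{-56} = 2 i \sqrt{14} \approx 7.4833 i$)
$- 6430 b = - 6430 \cdot 2 i \sqrt{14} = - 12860 i \sqrt{14}$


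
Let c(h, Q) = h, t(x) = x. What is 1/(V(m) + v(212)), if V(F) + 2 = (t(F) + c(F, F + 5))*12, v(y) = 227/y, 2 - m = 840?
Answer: -212/4263941 ≈ -4.9719e-5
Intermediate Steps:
m = -838 (m = 2 - 1*840 = 2 - 840 = -838)
V(F) = -2 + 24*F (V(F) = -2 + (F + F)*12 = -2 + (2*F)*12 = -2 + 24*F)
1/(V(m) + v(212)) = 1/((-2 + 24*(-838)) + 227/212) = 1/((-2 - 20112) + 227*(1/212)) = 1/(-20114 + 227/212) = 1/(-4263941/212) = -212/4263941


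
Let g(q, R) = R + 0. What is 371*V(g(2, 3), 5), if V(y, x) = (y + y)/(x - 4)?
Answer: 2226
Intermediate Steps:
g(q, R) = R
V(y, x) = 2*y/(-4 + x) (V(y, x) = (2*y)/(-4 + x) = 2*y/(-4 + x))
371*V(g(2, 3), 5) = 371*(2*3/(-4 + 5)) = 371*(2*3/1) = 371*(2*3*1) = 371*6 = 2226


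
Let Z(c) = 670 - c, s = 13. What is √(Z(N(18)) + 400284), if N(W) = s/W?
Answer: √14434318/6 ≈ 633.21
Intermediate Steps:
N(W) = 13/W
√(Z(N(18)) + 400284) = √((670 - 13/18) + 400284) = √(12047/18 + 400284) = √(7217159/18) = √14434318/6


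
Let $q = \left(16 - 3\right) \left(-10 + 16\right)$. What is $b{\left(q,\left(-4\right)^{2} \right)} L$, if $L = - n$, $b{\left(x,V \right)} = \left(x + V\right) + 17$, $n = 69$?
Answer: $-7659$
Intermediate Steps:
$q = 78$ ($q = 13 \cdot 6 = 78$)
$b{\left(x,V \right)} = 17 + V + x$ ($b{\left(x,V \right)} = \left(V + x\right) + 17 = 17 + V + x$)
$L = -69$ ($L = \left(-1\right) 69 = -69$)
$b{\left(q,\left(-4\right)^{2} \right)} L = \left(17 + \left(-4\right)^{2} + 78\right) \left(-69\right) = \left(17 + 16 + 78\right) \left(-69\right) = 111 \left(-69\right) = -7659$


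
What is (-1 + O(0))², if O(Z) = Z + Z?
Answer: 1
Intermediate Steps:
O(Z) = 2*Z
(-1 + O(0))² = (-1 + 2*0)² = (-1 + 0)² = (-1)² = 1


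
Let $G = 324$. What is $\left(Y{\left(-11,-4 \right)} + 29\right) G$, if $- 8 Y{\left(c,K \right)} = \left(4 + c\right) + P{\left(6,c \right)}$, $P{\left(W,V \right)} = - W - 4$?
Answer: $\frac{20169}{2} \approx 10085.0$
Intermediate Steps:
$P{\left(W,V \right)} = -4 - W$
$Y{\left(c,K \right)} = \frac{3}{4} - \frac{c}{8}$ ($Y{\left(c,K \right)} = - \frac{\left(4 + c\right) - 10}{8} = - \frac{-6 + c}{8} = \frac{3}{4} - \frac{c}{8}$)
$\left(Y{\left(-11,-4 \right)} + 29\right) G = \left(\left(\frac{3}{4} - - \frac{11}{8}\right) + 29\right) 324 = \left(\left(\frac{3}{4} + \frac{11}{8}\right) + 29\right) 324 = \left(\frac{17}{8} + 29\right) 324 = \frac{249}{8} \cdot 324 = \frac{20169}{2}$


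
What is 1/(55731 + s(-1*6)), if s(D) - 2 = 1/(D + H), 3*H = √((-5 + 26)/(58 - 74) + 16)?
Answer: 275821753/15372325606781 + 12*√235/15372325606781 ≈ 1.7943e-5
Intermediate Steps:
H = √235/12 (H = √((-5 + 26)/(58 - 74) + 16)/3 = √(21/(-16) + 16)/3 = √(21*(-1/16) + 16)/3 = √(-21/16 + 16)/3 = √(235/16)/3 = (√235/4)/3 = √235/12 ≈ 1.2775)
s(D) = 2 + 1/(D + √235/12)
1/(55731 + s(-1*6)) = 1/(55731 + 2*(6 + √235 + 12*(-1*6))/(√235 + 12*(-1*6))) = 1/(55731 + 2*(6 + √235 + 12*(-6))/(√235 + 12*(-6))) = 1/(55731 + 2*(6 + √235 - 72)/(√235 - 72)) = 1/(55731 + 2*(-66 + √235)/(-72 + √235))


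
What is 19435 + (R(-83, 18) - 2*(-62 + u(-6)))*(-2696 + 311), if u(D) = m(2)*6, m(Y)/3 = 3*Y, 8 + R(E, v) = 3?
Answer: 250780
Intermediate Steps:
R(E, v) = -5 (R(E, v) = -8 + 3 = -5)
m(Y) = 9*Y (m(Y) = 3*(3*Y) = 9*Y)
u(D) = 108 (u(D) = (9*2)*6 = 18*6 = 108)
19435 + (R(-83, 18) - 2*(-62 + u(-6)))*(-2696 + 311) = 19435 + (-5 - 2*(-62 + 108))*(-2696 + 311) = 19435 + (-5 - 2*46)*(-2385) = 19435 + (-5 - 92)*(-2385) = 19435 - 97*(-2385) = 19435 + 231345 = 250780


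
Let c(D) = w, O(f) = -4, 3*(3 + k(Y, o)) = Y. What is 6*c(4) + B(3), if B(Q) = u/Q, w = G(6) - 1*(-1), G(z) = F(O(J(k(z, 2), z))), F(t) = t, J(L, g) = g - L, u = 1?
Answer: -53/3 ≈ -17.667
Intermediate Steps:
k(Y, o) = -3 + Y/3
G(z) = -4
w = -3 (w = -4 - 1*(-1) = -4 + 1 = -3)
B(Q) = 1/Q
c(D) = -3
6*c(4) + B(3) = 6*(-3) + 1/3 = -18 + ⅓ = -53/3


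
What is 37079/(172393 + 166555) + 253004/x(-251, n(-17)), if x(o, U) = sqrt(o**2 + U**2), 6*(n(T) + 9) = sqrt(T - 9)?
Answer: sqrt(2)*(759012 + 37079*sqrt(2270926 - 108*I*sqrt(26))/677896)/sqrt(1135463 - 54*I*sqrt(26)) ≈ 1007.5 + 0.12214*I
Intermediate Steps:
n(T) = -9 + sqrt(-9 + T)/6 (n(T) = -9 + sqrt(T - 9)/6 = -9 + sqrt(-9 + T)/6)
x(o, U) = sqrt(U**2 + o**2)
37079/(172393 + 166555) + 253004/x(-251, n(-17)) = 37079/(172393 + 166555) + 253004/(sqrt((-9 + sqrt(-9 - 17)/6)**2 + (-251)**2)) = 37079/338948 + 253004/(sqrt((-9 + sqrt(-26)/6)**2 + 63001)) = 37079*(1/338948) + 253004/(sqrt((-9 + (I*sqrt(26))/6)**2 + 63001)) = 37079/338948 + 253004/(sqrt((-9 + I*sqrt(26)/6)**2 + 63001)) = 37079/338948 + 253004/(sqrt(63001 + (-9 + I*sqrt(26)/6)**2)) = 37079/338948 + 253004/sqrt(63001 + (-9 + I*sqrt(26)/6)**2)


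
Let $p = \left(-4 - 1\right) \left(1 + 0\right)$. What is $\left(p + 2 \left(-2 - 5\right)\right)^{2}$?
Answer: $361$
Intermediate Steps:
$p = -5$ ($p = \left(-4 - 1\right) 1 = \left(-5\right) 1 = -5$)
$\left(p + 2 \left(-2 - 5\right)\right)^{2} = \left(-5 + 2 \left(-2 - 5\right)\right)^{2} = \left(-5 + 2 \left(-7\right)\right)^{2} = \left(-5 - 14\right)^{2} = \left(-19\right)^{2} = 361$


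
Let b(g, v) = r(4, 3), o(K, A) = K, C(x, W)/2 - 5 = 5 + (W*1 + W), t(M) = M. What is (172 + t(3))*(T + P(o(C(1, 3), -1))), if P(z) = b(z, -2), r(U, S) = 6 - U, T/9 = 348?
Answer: 548450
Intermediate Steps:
T = 3132 (T = 9*348 = 3132)
C(x, W) = 20 + 4*W (C(x, W) = 10 + 2*(5 + (W*1 + W)) = 10 + 2*(5 + (W + W)) = 10 + 2*(5 + 2*W) = 10 + (10 + 4*W) = 20 + 4*W)
b(g, v) = 2 (b(g, v) = 6 - 1*4 = 6 - 4 = 2)
P(z) = 2
(172 + t(3))*(T + P(o(C(1, 3), -1))) = (172 + 3)*(3132 + 2) = 175*3134 = 548450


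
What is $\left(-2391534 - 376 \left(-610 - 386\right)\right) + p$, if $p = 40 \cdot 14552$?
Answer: $-1434958$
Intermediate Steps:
$p = 582080$
$\left(-2391534 - 376 \left(-610 - 386\right)\right) + p = \left(-2391534 - 376 \left(-610 - 386\right)\right) + 582080 = \left(-2391534 - -374496\right) + 582080 = \left(-2391534 + 374496\right) + 582080 = -2017038 + 582080 = -1434958$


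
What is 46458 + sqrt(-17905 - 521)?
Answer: 46458 + I*sqrt(18426) ≈ 46458.0 + 135.74*I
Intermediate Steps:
46458 + sqrt(-17905 - 521) = 46458 + sqrt(-18426) = 46458 + I*sqrt(18426)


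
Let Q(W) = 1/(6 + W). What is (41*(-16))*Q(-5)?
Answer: -656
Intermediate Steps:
(41*(-16))*Q(-5) = (41*(-16))/(6 - 5) = -656/1 = -656*1 = -656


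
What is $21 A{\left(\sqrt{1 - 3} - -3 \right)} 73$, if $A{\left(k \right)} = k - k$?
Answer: $0$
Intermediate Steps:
$A{\left(k \right)} = 0$
$21 A{\left(\sqrt{1 - 3} - -3 \right)} 73 = 21 \cdot 0 \cdot 73 = 0 \cdot 73 = 0$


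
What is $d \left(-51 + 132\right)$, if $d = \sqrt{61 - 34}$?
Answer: $243 \sqrt{3} \approx 420.89$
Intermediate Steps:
$d = 3 \sqrt{3}$ ($d = \sqrt{27} = 3 \sqrt{3} \approx 5.1962$)
$d \left(-51 + 132\right) = 3 \sqrt{3} \left(-51 + 132\right) = 3 \sqrt{3} \cdot 81 = 243 \sqrt{3}$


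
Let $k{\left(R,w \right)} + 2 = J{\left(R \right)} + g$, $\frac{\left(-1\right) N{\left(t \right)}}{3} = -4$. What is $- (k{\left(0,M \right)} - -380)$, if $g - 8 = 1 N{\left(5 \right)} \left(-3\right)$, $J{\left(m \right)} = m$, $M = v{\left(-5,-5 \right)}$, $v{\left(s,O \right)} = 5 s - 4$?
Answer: $-350$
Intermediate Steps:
$v{\left(s,O \right)} = -4 + 5 s$
$M = -29$ ($M = -4 + 5 \left(-5\right) = -4 - 25 = -29$)
$N{\left(t \right)} = 12$ ($N{\left(t \right)} = \left(-3\right) \left(-4\right) = 12$)
$g = -28$ ($g = 8 + 1 \cdot 12 \left(-3\right) = 8 + 12 \left(-3\right) = 8 - 36 = -28$)
$k{\left(R,w \right)} = -30 + R$ ($k{\left(R,w \right)} = -2 + \left(R - 28\right) = -2 + \left(-28 + R\right) = -30 + R$)
$- (k{\left(0,M \right)} - -380) = - (\left(-30 + 0\right) - -380) = - (-30 + 380) = \left(-1\right) 350 = -350$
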